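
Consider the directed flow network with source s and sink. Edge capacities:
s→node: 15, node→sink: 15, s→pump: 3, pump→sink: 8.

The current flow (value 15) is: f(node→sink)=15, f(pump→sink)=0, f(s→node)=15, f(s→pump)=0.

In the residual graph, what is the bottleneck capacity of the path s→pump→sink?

3

Residual capacities along the path: s→pump: 3, pump→sink: 8.
Minimum is 3.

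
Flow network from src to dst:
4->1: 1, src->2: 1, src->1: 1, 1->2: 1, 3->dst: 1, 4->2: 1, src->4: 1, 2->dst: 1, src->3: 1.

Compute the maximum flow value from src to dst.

Augment src->3->dst: bottleneck 1. Total 1.
Augment src->2->dst: bottleneck 1. Total 2.
No augmenting path remains in the residual graph.

2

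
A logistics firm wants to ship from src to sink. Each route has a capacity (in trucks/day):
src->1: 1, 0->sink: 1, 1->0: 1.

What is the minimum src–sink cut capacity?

1

Max flow = 1 (via 1 augmenting path).
In the residual at optimum, the set reachable from src is {src}.
Cut edges: src->1 (cap 1). Sum = 1.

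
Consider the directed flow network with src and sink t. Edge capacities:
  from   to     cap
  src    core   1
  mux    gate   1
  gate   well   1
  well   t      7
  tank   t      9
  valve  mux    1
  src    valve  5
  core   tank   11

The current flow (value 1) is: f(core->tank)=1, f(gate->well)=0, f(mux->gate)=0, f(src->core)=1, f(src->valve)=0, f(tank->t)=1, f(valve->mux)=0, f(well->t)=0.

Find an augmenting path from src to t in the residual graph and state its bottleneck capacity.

src->valve->mux->gate->well->t, bottleneck 1

Residual along src->valve->mux->gate->well->t: src->valve: 5, valve->mux: 1, mux->gate: 1, gate->well: 1, well->t: 7.
Bottleneck = min = 1.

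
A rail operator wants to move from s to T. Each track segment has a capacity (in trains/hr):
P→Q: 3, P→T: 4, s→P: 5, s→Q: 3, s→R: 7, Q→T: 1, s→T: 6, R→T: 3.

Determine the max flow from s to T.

14

Augment s→T: bottleneck 6. Total 6.
Augment s→P→T: bottleneck 4. Total 10.
Augment s→R→T: bottleneck 3. Total 13.
Augment s→Q→T: bottleneck 1. Total 14.
No augmenting path remains in the residual graph.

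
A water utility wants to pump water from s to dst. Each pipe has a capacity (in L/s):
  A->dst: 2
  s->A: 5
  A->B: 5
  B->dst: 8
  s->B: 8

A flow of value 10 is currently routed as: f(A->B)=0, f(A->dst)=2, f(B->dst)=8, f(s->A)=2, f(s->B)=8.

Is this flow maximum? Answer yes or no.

Yes

Residual reachable from s: {A, B, s}; dst is not reachable.
Saturated cut: A->dst, B->dst with total capacity 10 = current flow value. Flow is maximum.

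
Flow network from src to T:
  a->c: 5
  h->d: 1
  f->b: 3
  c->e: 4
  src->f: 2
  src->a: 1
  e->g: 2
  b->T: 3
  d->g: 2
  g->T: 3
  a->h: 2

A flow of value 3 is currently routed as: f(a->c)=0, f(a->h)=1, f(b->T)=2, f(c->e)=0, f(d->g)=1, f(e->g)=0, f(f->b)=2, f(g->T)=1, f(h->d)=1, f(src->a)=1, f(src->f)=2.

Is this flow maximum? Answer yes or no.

Yes

Residual reachable from src: {src}; T is not reachable.
Saturated cut: src->f, src->a with total capacity 3 = current flow value. Flow is maximum.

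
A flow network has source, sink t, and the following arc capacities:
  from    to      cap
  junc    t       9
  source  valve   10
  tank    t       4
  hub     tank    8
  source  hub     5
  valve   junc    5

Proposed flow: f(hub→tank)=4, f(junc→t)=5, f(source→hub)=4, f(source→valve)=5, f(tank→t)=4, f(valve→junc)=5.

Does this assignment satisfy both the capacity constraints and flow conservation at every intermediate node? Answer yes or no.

Yes

Every edge has 0 ≤ f(e) ≤ cap(e).
At each intermediate node, inflow equals outflow.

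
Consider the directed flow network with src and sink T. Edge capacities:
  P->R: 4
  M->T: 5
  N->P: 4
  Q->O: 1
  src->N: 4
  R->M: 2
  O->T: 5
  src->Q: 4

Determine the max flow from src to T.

3

Augment src->Q->O->T: bottleneck 1. Total 1.
Augment src->N->P->R->M->T: bottleneck 2. Total 3.
No augmenting path remains in the residual graph.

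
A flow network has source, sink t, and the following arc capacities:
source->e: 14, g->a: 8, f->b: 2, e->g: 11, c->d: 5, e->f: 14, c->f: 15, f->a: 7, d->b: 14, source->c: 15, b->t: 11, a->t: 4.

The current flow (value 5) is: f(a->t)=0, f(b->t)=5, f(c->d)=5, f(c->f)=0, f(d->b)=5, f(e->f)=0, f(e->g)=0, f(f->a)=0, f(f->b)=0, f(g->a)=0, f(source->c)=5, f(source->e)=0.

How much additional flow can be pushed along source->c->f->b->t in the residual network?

Residual capacities along the path: source->c: 10, c->f: 15, f->b: 2, b->t: 6.
Minimum is 2.

2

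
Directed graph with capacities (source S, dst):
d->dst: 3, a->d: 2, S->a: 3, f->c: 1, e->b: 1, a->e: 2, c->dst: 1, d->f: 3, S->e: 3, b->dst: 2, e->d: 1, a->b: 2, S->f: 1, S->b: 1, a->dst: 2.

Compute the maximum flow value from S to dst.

7

Augment S->a->dst: bottleneck 2. Total 2.
Augment S->b->dst: bottleneck 1. Total 3.
Augment S->a->d->dst: bottleneck 1. Total 4.
Augment S->e->d->dst: bottleneck 1. Total 5.
Augment S->e->b->dst: bottleneck 1. Total 6.
Augment S->f->c->dst: bottleneck 1. Total 7.
No augmenting path remains in the residual graph.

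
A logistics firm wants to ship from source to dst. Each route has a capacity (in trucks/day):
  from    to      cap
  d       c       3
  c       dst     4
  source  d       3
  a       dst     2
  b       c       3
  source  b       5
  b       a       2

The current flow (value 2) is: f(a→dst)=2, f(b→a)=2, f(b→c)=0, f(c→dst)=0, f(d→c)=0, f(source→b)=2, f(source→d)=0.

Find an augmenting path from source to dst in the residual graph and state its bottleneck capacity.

Residual along source→b→c→dst: source→b: 3, b→c: 3, c→dst: 4.
Bottleneck = min = 3.

source→b→c→dst, bottleneck 3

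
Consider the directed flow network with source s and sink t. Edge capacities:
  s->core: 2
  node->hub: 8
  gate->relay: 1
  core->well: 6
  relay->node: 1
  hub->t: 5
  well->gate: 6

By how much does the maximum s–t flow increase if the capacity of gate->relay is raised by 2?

Original max flow = 1.
Even with extra capacity on gate->relay, another cut of capacity 1 remains binding.
New max flow = 1. Increase = 0.

0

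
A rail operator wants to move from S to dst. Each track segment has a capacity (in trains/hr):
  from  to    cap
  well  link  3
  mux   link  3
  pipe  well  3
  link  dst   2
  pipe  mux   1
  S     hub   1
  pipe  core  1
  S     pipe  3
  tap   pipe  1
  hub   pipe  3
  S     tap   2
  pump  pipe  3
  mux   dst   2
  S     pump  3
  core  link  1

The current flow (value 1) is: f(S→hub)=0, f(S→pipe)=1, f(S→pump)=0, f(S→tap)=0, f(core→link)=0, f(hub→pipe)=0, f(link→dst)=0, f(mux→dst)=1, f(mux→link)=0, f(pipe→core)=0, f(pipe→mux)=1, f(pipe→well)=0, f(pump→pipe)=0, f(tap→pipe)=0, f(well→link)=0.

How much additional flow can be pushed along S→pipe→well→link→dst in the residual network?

Residual capacities along the path: S→pipe: 2, pipe→well: 3, well→link: 3, link→dst: 2.
Minimum is 2.

2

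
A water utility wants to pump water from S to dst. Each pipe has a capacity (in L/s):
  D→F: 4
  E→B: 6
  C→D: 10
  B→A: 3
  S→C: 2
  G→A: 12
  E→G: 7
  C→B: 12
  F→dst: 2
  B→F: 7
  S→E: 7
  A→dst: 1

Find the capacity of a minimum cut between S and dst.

Max flow = 3 (via 2 augmenting paths).
In the residual at optimum, the set reachable from S is {A, B, C, D, E, F, G, S}.
Cut edges: F→dst (cap 2), A→dst (cap 1). Sum = 3.

3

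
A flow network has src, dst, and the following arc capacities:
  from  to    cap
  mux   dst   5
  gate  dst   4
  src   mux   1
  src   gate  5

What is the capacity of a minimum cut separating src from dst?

5

Max flow = 5 (via 2 augmenting paths).
In the residual at optimum, the set reachable from src is {gate, src}.
Cut edges: src->mux (cap 1), gate->dst (cap 4). Sum = 5.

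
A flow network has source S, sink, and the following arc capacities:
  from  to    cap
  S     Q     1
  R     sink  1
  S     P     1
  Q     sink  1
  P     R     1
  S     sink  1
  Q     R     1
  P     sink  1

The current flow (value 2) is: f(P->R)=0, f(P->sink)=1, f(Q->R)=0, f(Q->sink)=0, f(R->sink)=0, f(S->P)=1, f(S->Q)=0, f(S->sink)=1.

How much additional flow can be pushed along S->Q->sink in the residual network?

1

Residual capacities along the path: S->Q: 1, Q->sink: 1.
Minimum is 1.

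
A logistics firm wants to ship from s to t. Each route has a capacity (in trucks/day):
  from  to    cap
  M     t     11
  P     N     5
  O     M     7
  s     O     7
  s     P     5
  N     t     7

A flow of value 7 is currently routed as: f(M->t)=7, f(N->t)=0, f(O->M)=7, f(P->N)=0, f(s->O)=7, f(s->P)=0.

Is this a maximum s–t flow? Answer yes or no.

No

Residual path s->P->N->t has bottleneck 5 > 0.
Pushing 5 along it raises the flow to 12, so the given flow is not maximum.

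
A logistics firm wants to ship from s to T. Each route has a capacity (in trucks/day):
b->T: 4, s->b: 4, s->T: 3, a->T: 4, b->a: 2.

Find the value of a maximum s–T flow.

7

Augment s->T: bottleneck 3. Total 3.
Augment s->b->T: bottleneck 4. Total 7.
No augmenting path remains in the residual graph.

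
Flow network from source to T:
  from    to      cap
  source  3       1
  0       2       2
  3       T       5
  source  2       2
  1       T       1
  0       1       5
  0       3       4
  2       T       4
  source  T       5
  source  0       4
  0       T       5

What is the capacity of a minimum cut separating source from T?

12

Max flow = 12 (via 4 augmenting paths).
In the residual at optimum, the set reachable from source is {source}.
Cut edges: source->0 (cap 4), source->2 (cap 2), source->3 (cap 1), source->T (cap 5). Sum = 12.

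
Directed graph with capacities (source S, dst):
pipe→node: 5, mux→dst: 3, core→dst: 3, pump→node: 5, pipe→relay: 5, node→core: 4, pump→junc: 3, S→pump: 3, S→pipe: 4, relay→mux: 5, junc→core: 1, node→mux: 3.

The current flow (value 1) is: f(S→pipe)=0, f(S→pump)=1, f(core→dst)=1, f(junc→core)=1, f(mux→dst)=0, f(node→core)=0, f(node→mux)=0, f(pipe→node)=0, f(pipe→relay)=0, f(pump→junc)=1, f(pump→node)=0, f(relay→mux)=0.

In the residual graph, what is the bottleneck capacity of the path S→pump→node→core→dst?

Residual capacities along the path: S→pump: 2, pump→node: 5, node→core: 4, core→dst: 2.
Minimum is 2.

2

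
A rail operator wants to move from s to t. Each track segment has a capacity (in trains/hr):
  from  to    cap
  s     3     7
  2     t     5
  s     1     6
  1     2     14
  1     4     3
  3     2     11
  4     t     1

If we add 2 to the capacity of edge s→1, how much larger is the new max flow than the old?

0

Original max flow = 6.
Edge s→1 does not cross the min cut (source side {1, 2, 3, 4, s}), so extra capacity there cannot help.
New max flow = 6. Increase = 0.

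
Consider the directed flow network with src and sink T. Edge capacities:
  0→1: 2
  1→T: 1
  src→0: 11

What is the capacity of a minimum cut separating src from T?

1

Max flow = 1 (via 1 augmenting path).
In the residual at optimum, the set reachable from src is {0, 1, src}.
Cut edges: 1→T (cap 1). Sum = 1.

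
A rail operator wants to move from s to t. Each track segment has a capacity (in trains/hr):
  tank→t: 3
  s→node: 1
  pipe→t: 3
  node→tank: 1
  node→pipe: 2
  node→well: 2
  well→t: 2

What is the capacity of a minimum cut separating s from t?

1

Max flow = 1 (via 1 augmenting path).
In the residual at optimum, the set reachable from s is {s}.
Cut edges: s→node (cap 1). Sum = 1.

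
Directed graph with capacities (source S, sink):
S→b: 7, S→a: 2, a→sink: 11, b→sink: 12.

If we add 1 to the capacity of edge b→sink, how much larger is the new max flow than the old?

0

Original max flow = 9.
Edge b→sink does not cross the min cut (source side {S}), so extra capacity there cannot help.
New max flow = 9. Increase = 0.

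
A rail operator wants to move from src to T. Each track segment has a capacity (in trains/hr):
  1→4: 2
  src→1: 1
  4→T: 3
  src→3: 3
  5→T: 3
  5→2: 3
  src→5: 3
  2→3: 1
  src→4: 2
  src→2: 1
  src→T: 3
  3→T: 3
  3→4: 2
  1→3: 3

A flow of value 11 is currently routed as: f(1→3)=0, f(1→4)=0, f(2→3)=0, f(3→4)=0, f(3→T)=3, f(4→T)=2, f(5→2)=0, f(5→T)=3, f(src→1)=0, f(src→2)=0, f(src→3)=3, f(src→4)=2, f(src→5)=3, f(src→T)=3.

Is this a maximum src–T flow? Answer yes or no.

No

Residual path src→1→4→T has bottleneck 1 > 0.
Pushing 1 along it raises the flow to 12, so the given flow is not maximum.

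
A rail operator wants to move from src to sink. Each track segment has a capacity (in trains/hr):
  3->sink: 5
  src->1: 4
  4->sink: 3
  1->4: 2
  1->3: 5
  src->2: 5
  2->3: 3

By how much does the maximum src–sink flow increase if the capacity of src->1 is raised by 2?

0

Original max flow = 7.
Even with extra capacity on src->1, another cut of capacity 7 remains binding.
New max flow = 7. Increase = 0.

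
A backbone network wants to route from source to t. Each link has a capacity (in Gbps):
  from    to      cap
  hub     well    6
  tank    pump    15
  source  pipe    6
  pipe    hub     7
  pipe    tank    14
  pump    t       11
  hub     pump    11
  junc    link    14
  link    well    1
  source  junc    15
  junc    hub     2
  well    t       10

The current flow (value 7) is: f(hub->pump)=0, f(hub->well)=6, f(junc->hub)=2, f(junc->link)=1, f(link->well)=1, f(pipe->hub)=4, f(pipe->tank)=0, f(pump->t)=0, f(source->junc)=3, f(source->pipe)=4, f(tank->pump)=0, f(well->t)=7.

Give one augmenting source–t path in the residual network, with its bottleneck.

Residual along source->pipe->hub->pump->t: source->pipe: 2, pipe->hub: 3, hub->pump: 11, pump->t: 11.
Bottleneck = min = 2.

source->pipe->hub->pump->t, bottleneck 2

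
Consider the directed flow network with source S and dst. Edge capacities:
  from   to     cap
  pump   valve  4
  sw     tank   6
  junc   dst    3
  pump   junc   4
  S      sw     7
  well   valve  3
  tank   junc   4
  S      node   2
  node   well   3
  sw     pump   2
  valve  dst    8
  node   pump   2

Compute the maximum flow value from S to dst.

7

Augment S→sw→tank→junc→dst: bottleneck 3. Total 3.
Augment S→sw→pump→valve→dst: bottleneck 2. Total 5.
Augment S→node→pump→valve→dst: bottleneck 2. Total 7.
No augmenting path remains in the residual graph.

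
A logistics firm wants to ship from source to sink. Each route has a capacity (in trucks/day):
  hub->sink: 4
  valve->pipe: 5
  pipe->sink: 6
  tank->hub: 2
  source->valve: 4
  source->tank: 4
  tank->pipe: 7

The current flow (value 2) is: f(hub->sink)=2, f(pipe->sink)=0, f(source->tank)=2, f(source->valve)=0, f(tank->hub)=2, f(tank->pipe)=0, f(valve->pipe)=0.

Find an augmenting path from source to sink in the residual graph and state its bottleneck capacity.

source->tank->pipe->sink, bottleneck 2

Residual along source->tank->pipe->sink: source->tank: 2, tank->pipe: 7, pipe->sink: 6.
Bottleneck = min = 2.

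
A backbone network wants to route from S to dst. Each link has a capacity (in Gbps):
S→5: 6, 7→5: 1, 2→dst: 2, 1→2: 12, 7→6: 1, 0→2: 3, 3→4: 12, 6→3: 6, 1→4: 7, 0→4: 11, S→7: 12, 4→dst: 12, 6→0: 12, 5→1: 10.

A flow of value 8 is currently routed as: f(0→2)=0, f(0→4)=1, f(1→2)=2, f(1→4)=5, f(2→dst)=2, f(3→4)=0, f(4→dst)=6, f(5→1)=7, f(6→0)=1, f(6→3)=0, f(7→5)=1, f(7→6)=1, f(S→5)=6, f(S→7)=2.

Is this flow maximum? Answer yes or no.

Yes

Residual reachable from S: {7, S}; dst is not reachable.
Saturated cut: S→5, 7→6, 7→5 with total capacity 8 = current flow value. Flow is maximum.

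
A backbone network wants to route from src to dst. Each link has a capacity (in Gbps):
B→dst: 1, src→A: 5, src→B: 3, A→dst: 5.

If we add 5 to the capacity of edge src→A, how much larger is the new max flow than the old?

0

Original max flow = 6.
Even with extra capacity on src→A, another cut of capacity 6 remains binding.
New max flow = 6. Increase = 0.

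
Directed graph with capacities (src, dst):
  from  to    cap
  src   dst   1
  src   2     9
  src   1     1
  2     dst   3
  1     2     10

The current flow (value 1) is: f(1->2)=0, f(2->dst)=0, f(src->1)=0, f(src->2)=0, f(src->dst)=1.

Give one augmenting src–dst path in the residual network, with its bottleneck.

Residual along src->2->dst: src->2: 9, 2->dst: 3.
Bottleneck = min = 3.

src->2->dst, bottleneck 3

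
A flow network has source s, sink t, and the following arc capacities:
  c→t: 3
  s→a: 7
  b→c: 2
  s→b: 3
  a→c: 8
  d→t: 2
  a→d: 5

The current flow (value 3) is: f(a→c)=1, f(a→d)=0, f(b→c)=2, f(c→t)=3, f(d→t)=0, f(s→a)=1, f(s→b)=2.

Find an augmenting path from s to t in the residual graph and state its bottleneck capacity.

s→a→d→t, bottleneck 2

Residual along s→a→d→t: s→a: 6, a→d: 5, d→t: 2.
Bottleneck = min = 2.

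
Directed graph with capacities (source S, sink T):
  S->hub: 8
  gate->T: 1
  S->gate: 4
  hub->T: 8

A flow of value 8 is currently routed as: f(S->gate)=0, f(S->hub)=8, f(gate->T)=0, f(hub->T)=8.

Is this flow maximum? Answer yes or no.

Residual path S->gate->T has bottleneck 1 > 0.
Pushing 1 along it raises the flow to 9, so the given flow is not maximum.

No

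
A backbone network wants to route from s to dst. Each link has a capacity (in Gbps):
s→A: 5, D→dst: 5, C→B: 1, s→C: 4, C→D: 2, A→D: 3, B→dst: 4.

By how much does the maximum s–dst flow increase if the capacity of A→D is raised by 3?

Original max flow = 6.
Even with extra capacity on A→D, another cut of capacity 6 remains binding.
New max flow = 6. Increase = 0.

0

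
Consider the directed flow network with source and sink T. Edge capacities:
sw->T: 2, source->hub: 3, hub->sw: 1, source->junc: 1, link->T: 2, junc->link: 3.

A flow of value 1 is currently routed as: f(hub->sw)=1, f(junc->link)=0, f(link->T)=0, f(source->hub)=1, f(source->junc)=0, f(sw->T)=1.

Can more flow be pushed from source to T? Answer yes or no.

Yes

Residual path source->junc->link->T has bottleneck 1 > 0.
Pushing 1 along it raises the flow to 2, so the given flow is not maximum.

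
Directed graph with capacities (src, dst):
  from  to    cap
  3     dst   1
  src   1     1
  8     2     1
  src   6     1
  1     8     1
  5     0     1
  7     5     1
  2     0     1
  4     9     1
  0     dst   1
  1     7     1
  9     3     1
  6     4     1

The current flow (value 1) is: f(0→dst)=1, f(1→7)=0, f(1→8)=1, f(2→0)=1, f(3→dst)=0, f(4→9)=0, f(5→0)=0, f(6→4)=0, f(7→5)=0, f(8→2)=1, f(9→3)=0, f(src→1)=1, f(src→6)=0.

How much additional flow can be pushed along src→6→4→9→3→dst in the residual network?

Residual capacities along the path: src→6: 1, 6→4: 1, 4→9: 1, 9→3: 1, 3→dst: 1.
Minimum is 1.

1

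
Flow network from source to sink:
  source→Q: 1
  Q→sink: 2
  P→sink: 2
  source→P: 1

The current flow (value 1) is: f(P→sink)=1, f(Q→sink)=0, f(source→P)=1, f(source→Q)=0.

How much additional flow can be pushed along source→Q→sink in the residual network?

Residual capacities along the path: source→Q: 1, Q→sink: 2.
Minimum is 1.

1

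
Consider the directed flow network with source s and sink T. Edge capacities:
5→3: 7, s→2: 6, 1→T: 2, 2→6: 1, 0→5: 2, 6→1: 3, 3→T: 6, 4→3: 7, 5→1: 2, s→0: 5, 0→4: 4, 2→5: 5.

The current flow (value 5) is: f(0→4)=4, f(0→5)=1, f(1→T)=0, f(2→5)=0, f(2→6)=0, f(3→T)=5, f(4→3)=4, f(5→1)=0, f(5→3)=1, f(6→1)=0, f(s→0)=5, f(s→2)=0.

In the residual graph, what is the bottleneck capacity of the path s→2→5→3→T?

Residual capacities along the path: s→2: 6, 2→5: 5, 5→3: 6, 3→T: 1.
Minimum is 1.

1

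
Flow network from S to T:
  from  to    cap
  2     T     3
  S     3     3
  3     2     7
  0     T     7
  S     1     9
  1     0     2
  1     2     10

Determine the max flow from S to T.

5

Augment S->1->0->T: bottleneck 2. Total 2.
Augment S->1->2->T: bottleneck 3. Total 5.
No augmenting path remains in the residual graph.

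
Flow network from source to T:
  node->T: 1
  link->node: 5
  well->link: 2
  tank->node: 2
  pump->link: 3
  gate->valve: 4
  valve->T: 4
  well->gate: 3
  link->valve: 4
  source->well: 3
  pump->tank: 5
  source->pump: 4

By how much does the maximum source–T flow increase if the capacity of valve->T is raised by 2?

2

Original max flow = 5.
After raising cap(valve->T), augmenting paths through that edge carry 2 more units.
New max flow = 7. Increase = 2.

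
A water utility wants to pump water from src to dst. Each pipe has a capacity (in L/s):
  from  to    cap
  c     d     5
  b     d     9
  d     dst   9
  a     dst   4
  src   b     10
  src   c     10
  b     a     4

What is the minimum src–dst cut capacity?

Max flow = 13 (via 3 augmenting paths).
In the residual at optimum, the set reachable from src is {b, c, d, src}.
Cut edges: b→a (cap 4), d→dst (cap 9). Sum = 13.

13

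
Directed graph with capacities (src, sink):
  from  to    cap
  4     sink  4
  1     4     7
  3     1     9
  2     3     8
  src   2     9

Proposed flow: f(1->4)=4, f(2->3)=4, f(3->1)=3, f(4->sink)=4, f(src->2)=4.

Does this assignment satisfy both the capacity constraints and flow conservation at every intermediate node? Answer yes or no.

No

Conservation fails at 3: inflow 4 ≠ outflow 3.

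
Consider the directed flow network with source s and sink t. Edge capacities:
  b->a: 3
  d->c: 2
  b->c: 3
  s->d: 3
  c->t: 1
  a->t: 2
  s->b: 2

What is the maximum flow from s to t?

3

Augment s->d->c->t: bottleneck 1. Total 1.
Augment s->b->a->t: bottleneck 2. Total 3.
No augmenting path remains in the residual graph.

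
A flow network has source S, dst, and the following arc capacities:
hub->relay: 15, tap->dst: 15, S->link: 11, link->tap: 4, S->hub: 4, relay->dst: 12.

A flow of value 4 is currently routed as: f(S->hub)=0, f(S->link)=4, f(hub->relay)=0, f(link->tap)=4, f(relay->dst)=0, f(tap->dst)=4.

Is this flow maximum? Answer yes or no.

Residual path S->hub->relay->dst has bottleneck 4 > 0.
Pushing 4 along it raises the flow to 8, so the given flow is not maximum.

No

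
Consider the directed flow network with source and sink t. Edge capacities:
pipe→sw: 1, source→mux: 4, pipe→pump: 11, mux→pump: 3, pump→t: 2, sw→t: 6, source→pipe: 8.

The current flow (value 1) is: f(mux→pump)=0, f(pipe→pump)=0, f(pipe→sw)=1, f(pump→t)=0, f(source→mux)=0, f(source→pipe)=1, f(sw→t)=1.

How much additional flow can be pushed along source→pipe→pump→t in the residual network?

Residual capacities along the path: source→pipe: 7, pipe→pump: 11, pump→t: 2.
Minimum is 2.

2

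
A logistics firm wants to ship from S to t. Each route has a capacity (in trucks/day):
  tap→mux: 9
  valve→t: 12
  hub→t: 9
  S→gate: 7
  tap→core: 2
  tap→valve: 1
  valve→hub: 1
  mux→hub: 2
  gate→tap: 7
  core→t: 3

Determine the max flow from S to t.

5

Augment S→gate→tap→valve→t: bottleneck 1. Total 1.
Augment S→gate→tap→core→t: bottleneck 2. Total 3.
Augment S→gate→tap→mux→hub→t: bottleneck 2. Total 5.
No augmenting path remains in the residual graph.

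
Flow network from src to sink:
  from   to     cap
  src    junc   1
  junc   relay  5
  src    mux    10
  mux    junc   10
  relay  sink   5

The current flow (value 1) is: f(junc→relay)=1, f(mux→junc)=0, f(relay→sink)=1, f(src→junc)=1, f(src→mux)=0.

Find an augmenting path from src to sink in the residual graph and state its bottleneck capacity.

Residual along src→mux→junc→relay→sink: src→mux: 10, mux→junc: 10, junc→relay: 4, relay→sink: 4.
Bottleneck = min = 4.

src→mux→junc→relay→sink, bottleneck 4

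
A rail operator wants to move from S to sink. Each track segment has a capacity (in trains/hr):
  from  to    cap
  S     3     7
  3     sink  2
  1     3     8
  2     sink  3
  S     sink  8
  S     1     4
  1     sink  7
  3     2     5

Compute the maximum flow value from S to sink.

Augment S->sink: bottleneck 8. Total 8.
Augment S->1->sink: bottleneck 4. Total 12.
Augment S->3->sink: bottleneck 2. Total 14.
Augment S->3->2->sink: bottleneck 3. Total 17.
No augmenting path remains in the residual graph.

17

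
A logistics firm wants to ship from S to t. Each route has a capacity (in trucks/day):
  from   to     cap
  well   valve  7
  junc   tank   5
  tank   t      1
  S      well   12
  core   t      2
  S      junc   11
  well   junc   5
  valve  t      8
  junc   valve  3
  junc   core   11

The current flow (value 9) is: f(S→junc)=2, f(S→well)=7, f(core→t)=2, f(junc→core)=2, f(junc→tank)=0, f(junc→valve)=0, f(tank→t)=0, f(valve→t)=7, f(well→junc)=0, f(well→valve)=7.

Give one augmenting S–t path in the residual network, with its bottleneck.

Residual along S→junc→tank→t: S→junc: 9, junc→tank: 5, tank→t: 1.
Bottleneck = min = 1.

S→junc→tank→t, bottleneck 1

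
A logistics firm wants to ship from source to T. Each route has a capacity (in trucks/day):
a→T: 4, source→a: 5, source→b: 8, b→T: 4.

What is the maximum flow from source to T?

8

Augment source→b→T: bottleneck 4. Total 4.
Augment source→a→T: bottleneck 4. Total 8.
No augmenting path remains in the residual graph.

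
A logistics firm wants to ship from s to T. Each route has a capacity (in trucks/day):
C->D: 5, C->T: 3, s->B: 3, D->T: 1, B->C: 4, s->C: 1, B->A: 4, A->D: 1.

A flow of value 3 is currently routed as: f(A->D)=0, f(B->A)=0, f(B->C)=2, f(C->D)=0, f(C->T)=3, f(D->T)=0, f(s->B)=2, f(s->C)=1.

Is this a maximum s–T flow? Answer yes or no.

No

Residual path s->B->A->D->T has bottleneck 1 > 0.
Pushing 1 along it raises the flow to 4, so the given flow is not maximum.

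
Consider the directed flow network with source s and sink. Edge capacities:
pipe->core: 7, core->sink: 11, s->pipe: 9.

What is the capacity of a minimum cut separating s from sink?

7

Max flow = 7 (via 1 augmenting path).
In the residual at optimum, the set reachable from s is {pipe, s}.
Cut edges: pipe->core (cap 7). Sum = 7.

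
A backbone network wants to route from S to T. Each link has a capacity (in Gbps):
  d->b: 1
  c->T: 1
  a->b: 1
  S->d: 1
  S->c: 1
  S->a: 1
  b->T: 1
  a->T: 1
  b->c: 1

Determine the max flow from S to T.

3

Augment S->a->T: bottleneck 1. Total 1.
Augment S->c->T: bottleneck 1. Total 2.
Augment S->d->b->T: bottleneck 1. Total 3.
No augmenting path remains in the residual graph.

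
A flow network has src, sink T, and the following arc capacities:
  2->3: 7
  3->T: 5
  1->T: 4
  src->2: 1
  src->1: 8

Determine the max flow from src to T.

Augment src->1->T: bottleneck 4. Total 4.
Augment src->2->3->T: bottleneck 1. Total 5.
No augmenting path remains in the residual graph.

5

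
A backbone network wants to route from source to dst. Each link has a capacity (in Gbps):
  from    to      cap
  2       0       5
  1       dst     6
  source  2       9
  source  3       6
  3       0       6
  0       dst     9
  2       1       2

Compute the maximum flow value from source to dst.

11

Augment source->2->1->dst: bottleneck 2. Total 2.
Augment source->2->0->dst: bottleneck 5. Total 7.
Augment source->3->0->dst: bottleneck 4. Total 11.
No augmenting path remains in the residual graph.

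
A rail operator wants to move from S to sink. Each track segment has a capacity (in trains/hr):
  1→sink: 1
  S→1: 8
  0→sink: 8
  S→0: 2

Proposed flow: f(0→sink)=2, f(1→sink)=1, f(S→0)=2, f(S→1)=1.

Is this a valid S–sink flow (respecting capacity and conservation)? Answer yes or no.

Every edge has 0 ≤ f(e) ≤ cap(e).
At each intermediate node, inflow equals outflow.

Yes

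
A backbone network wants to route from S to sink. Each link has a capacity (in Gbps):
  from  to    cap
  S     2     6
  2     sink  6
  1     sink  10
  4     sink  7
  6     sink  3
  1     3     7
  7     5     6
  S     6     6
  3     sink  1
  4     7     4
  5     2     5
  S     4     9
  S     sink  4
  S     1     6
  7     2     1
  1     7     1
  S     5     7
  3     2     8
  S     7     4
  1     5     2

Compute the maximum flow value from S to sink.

Augment S->sink: bottleneck 4. Total 4.
Augment S->6->sink: bottleneck 3. Total 7.
Augment S->1->sink: bottleneck 6. Total 13.
Augment S->4->sink: bottleneck 7. Total 20.
Augment S->2->sink: bottleneck 6. Total 26.
No augmenting path remains in the residual graph.

26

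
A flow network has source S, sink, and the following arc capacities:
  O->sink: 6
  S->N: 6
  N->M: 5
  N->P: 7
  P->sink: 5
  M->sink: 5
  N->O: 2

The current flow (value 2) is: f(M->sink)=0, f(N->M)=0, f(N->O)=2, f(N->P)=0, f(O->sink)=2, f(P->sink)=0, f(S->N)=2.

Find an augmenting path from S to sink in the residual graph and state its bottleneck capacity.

Residual along S->N->M->sink: S->N: 4, N->M: 5, M->sink: 5.
Bottleneck = min = 4.

S->N->M->sink, bottleneck 4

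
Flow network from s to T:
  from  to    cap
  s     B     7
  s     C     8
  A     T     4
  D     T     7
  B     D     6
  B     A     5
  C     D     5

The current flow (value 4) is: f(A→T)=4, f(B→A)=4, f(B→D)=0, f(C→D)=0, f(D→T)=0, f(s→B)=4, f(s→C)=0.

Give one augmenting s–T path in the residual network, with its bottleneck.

Residual along s→B→D→T: s→B: 3, B→D: 6, D→T: 7.
Bottleneck = min = 3.

s→B→D→T, bottleneck 3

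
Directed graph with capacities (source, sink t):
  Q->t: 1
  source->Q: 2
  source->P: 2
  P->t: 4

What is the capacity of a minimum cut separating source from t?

3

Max flow = 3 (via 2 augmenting paths).
In the residual at optimum, the set reachable from source is {Q, source}.
Cut edges: source->P (cap 2), Q->t (cap 1). Sum = 3.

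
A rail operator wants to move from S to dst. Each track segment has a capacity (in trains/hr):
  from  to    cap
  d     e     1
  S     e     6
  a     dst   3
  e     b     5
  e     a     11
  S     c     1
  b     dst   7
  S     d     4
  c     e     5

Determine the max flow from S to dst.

Augment S->e->b->dst: bottleneck 5. Total 5.
Augment S->e->a->dst: bottleneck 1. Total 6.
Augment S->c->e->a->dst: bottleneck 1. Total 7.
Augment S->d->e->a->dst: bottleneck 1. Total 8.
No augmenting path remains in the residual graph.

8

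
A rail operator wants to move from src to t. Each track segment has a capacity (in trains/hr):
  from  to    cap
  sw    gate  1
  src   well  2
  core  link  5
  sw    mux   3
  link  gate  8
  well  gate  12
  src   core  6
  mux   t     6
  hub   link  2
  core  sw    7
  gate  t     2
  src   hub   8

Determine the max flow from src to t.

Augment src→well→gate→t: bottleneck 2. Total 2.
Augment src→core→sw→mux→t: bottleneck 3. Total 5.
No augmenting path remains in the residual graph.

5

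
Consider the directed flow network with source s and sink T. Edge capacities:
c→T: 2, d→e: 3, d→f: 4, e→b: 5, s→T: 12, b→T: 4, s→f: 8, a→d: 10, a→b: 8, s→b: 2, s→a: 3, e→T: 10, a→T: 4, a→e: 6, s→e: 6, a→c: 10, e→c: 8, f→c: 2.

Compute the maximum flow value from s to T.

25

Augment s→T: bottleneck 12. Total 12.
Augment s→a→T: bottleneck 3. Total 15.
Augment s→e→T: bottleneck 6. Total 21.
Augment s→b→T: bottleneck 2. Total 23.
Augment s→f→c→T: bottleneck 2. Total 25.
No augmenting path remains in the residual graph.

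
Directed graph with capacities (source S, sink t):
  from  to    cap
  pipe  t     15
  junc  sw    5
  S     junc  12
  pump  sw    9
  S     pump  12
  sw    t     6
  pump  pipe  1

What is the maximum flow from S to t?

Augment S->pump->pipe->t: bottleneck 1. Total 1.
Augment S->pump->sw->t: bottleneck 6. Total 7.
No augmenting path remains in the residual graph.

7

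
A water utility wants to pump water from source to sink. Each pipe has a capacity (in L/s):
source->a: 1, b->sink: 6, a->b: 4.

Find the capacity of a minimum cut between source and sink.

1

Max flow = 1 (via 1 augmenting path).
In the residual at optimum, the set reachable from source is {source}.
Cut edges: source->a (cap 1). Sum = 1.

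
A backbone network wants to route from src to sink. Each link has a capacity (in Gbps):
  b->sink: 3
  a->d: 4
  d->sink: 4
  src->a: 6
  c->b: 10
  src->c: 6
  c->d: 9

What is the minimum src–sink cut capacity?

Max flow = 7 (via 3 augmenting paths).
In the residual at optimum, the set reachable from src is {a, b, c, d, src}.
Cut edges: b->sink (cap 3), d->sink (cap 4). Sum = 7.

7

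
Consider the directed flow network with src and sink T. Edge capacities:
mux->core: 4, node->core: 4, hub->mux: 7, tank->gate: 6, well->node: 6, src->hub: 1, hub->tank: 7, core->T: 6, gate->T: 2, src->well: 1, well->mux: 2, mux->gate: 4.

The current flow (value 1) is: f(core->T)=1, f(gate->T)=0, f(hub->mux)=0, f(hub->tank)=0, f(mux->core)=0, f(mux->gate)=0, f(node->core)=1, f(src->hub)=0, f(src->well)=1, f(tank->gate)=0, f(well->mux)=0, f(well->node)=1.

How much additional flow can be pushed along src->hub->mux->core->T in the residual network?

1

Residual capacities along the path: src->hub: 1, hub->mux: 7, mux->core: 4, core->T: 5.
Minimum is 1.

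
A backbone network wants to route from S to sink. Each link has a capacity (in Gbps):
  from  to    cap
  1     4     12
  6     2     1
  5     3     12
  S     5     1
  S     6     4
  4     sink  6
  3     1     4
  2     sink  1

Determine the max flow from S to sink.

Augment S->6->2->sink: bottleneck 1. Total 1.
Augment S->5->3->1->4->sink: bottleneck 1. Total 2.
No augmenting path remains in the residual graph.

2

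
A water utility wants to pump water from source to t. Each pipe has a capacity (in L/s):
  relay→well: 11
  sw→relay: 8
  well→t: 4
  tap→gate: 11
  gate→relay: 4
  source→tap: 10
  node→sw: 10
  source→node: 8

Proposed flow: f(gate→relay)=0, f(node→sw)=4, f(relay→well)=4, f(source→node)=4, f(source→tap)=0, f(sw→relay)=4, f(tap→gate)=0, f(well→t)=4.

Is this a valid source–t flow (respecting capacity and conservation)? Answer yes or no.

Yes

Every edge has 0 ≤ f(e) ≤ cap(e).
At each intermediate node, inflow equals outflow.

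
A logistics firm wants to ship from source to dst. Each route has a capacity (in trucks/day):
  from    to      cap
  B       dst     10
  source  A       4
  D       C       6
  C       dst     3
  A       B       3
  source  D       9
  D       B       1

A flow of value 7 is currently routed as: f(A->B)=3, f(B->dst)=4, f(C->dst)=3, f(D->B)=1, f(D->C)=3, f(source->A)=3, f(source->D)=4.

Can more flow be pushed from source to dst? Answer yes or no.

No

Residual reachable from source: {A, C, D, source}; dst is not reachable.
Saturated cut: D->B, C->dst, A->B with total capacity 7 = current flow value. Flow is maximum.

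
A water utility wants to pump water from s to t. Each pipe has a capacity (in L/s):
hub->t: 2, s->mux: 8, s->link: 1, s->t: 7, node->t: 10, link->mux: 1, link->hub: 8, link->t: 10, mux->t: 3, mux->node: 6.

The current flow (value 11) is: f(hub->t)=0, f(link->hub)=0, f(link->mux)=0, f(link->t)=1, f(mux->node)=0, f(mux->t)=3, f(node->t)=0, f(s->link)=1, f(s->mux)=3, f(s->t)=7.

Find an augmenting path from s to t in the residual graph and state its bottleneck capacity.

s->mux->node->t, bottleneck 5

Residual along s->mux->node->t: s->mux: 5, mux->node: 6, node->t: 10.
Bottleneck = min = 5.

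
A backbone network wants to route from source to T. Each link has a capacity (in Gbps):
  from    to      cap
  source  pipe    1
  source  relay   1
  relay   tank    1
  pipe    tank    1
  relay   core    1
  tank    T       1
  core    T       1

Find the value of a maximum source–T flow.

Augment source->pipe->tank->T: bottleneck 1. Total 1.
Augment source->relay->core->T: bottleneck 1. Total 2.
No augmenting path remains in the residual graph.

2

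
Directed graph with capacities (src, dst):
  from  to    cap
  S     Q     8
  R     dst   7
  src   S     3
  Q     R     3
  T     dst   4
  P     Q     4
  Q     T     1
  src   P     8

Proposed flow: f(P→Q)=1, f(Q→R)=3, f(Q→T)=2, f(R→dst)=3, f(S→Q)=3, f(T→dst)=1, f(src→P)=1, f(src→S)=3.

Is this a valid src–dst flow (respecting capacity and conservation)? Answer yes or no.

Capacity violated on Q→T: flow 2 > capacity 1.

No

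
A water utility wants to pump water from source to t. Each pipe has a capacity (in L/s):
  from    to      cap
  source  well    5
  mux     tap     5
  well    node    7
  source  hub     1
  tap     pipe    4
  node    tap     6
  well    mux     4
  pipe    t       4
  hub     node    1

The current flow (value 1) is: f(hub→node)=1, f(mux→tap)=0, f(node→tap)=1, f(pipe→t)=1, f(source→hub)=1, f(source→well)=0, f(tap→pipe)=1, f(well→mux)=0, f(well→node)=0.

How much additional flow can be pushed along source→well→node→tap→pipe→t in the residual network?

3

Residual capacities along the path: source→well: 5, well→node: 7, node→tap: 5, tap→pipe: 3, pipe→t: 3.
Minimum is 3.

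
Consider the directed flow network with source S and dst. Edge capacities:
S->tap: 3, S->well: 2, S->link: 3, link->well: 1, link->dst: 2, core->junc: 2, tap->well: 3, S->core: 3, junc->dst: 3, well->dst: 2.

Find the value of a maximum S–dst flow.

6

Augment S->link->dst: bottleneck 2. Total 2.
Augment S->well->dst: bottleneck 2. Total 4.
Augment S->core->junc->dst: bottleneck 2. Total 6.
No augmenting path remains in the residual graph.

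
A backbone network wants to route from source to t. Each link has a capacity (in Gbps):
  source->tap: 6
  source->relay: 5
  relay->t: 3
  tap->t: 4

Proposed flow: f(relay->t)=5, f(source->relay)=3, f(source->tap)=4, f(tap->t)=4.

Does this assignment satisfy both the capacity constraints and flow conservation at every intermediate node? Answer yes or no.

Capacity violated on relay->t: flow 5 > capacity 3.

No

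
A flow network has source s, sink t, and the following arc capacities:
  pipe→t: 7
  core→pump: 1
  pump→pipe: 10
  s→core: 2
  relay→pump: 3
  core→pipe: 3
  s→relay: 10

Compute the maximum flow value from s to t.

Augment s→core→pipe→t: bottleneck 2. Total 2.
Augment s→relay→pump→pipe→t: bottleneck 3. Total 5.
No augmenting path remains in the residual graph.

5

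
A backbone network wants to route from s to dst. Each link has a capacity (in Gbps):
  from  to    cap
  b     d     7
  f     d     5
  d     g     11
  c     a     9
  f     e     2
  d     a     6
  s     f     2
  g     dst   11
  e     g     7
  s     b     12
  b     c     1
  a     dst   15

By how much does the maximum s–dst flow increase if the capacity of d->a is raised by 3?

0

Original max flow = 10.
Edge d->a does not cross the min cut (source side {b, s}), so extra capacity there cannot help.
New max flow = 10. Increase = 0.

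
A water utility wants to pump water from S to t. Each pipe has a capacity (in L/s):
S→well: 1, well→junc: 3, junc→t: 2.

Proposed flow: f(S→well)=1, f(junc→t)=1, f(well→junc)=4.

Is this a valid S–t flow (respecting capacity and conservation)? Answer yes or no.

Capacity violated on well→junc: flow 4 > capacity 3.

No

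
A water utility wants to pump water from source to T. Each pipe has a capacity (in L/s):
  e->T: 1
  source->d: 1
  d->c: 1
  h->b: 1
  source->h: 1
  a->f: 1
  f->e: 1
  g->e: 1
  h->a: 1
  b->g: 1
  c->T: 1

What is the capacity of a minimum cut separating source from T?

Max flow = 2 (via 2 augmenting paths).
In the residual at optimum, the set reachable from source is {source}.
Cut edges: source->d (cap 1), source->h (cap 1). Sum = 2.

2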